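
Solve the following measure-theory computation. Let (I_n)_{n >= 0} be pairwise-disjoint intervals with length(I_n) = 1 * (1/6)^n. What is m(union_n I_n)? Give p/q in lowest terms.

By countable additivity of the Lebesgue measure on pairwise disjoint measurable sets,
  m(union_{n >= 0} I_n) = sum_{n >= 0} m(I_n) = sum_{n >= 0} a * r^n,
  with a = 1 and r = 1/6.
Since 0 < r = 1/6 < 1, the geometric series converges:
  sum_{n >= 0} a * r^n = a / (1 - r).
  = 1 / (1 - 1/6)
  = 1 / (5/6)
  = 6/5.

6/5


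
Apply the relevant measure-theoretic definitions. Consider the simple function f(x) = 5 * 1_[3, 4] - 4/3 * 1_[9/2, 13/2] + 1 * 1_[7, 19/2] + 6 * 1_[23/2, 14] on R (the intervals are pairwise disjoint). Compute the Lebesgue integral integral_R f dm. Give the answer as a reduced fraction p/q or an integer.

For a simple function f = sum_i c_i * 1_{A_i} with disjoint A_i,
  integral f dm = sum_i c_i * m(A_i).
Lengths of the A_i:
  m(A_1) = 4 - 3 = 1.
  m(A_2) = 13/2 - 9/2 = 2.
  m(A_3) = 19/2 - 7 = 5/2.
  m(A_4) = 14 - 23/2 = 5/2.
Contributions c_i * m(A_i):
  (5) * (1) = 5.
  (-4/3) * (2) = -8/3.
  (1) * (5/2) = 5/2.
  (6) * (5/2) = 15.
Total: 5 - 8/3 + 5/2 + 15 = 119/6.

119/6


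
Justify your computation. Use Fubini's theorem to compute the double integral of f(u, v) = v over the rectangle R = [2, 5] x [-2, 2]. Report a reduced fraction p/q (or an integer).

f(u, v) is a tensor product of a function of u and a function of v, and both factors are bounded continuous (hence Lebesgue integrable) on the rectangle, so Fubini's theorem applies:
  integral_R f d(m x m) = (integral_a1^b1 1 du) * (integral_a2^b2 v dv).
Inner integral in u: integral_{2}^{5} 1 du = (5^1 - 2^1)/1
  = 3.
Inner integral in v: integral_{-2}^{2} v dv = (2^2 - (-2)^2)/2
  = 0.
Product: (3) * (0) = 0.

0


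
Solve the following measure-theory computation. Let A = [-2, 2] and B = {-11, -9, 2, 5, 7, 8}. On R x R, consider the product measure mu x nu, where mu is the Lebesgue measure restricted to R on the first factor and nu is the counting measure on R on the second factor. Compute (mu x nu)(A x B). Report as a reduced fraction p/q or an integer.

For a measurable rectangle A x B, the product measure satisfies
  (mu x nu)(A x B) = mu(A) * nu(B).
  mu(A) = 4.
  nu(B) = 6.
  (mu x nu)(A x B) = 4 * 6 = 24.

24


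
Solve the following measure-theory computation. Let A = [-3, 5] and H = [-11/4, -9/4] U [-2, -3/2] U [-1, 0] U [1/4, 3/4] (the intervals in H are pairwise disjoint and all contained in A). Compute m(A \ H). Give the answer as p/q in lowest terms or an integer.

The ambient interval has length m(A) = 5 - (-3) = 8.
Since the holes are disjoint and sit inside A, by finite additivity
  m(H) = sum_i (b_i - a_i), and m(A \ H) = m(A) - m(H).
Computing the hole measures:
  m(H_1) = -9/4 - (-11/4) = 1/2.
  m(H_2) = -3/2 - (-2) = 1/2.
  m(H_3) = 0 - (-1) = 1.
  m(H_4) = 3/4 - 1/4 = 1/2.
Summed: m(H) = 1/2 + 1/2 + 1 + 1/2 = 5/2.
So m(A \ H) = 8 - 5/2 = 11/2.

11/2


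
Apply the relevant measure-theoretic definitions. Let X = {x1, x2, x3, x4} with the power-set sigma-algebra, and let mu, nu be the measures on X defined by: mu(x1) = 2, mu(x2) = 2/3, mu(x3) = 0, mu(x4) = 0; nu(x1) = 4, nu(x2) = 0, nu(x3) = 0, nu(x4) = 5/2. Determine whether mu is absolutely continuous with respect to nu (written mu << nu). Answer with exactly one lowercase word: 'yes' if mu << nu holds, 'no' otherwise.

mu << nu means: every nu-null measurable set is also mu-null; equivalently, for every atom x, if nu({x}) = 0 then mu({x}) = 0.
Checking each atom:
  x1: nu = 4 > 0 -> no constraint.
  x2: nu = 0, mu = 2/3 > 0 -> violates mu << nu.
  x3: nu = 0, mu = 0 -> consistent with mu << nu.
  x4: nu = 5/2 > 0 -> no constraint.
The atom(s) x2 violate the condition (nu = 0 but mu > 0). Therefore mu is NOT absolutely continuous w.r.t. nu.

no


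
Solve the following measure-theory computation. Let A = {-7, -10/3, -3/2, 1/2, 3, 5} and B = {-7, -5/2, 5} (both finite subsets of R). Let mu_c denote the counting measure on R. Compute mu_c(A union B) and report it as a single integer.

Counting measure on a finite set equals cardinality. By inclusion-exclusion, |A union B| = |A| + |B| - |A cap B|.
|A| = 6, |B| = 3, |A cap B| = 2.
So mu_c(A union B) = 6 + 3 - 2 = 7.

7


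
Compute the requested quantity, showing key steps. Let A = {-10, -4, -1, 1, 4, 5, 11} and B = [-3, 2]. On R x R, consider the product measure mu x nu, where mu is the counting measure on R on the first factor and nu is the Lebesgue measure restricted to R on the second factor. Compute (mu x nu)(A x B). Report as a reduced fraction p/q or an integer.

For a measurable rectangle A x B, the product measure satisfies
  (mu x nu)(A x B) = mu(A) * nu(B).
  mu(A) = 7.
  nu(B) = 5.
  (mu x nu)(A x B) = 7 * 5 = 35.

35


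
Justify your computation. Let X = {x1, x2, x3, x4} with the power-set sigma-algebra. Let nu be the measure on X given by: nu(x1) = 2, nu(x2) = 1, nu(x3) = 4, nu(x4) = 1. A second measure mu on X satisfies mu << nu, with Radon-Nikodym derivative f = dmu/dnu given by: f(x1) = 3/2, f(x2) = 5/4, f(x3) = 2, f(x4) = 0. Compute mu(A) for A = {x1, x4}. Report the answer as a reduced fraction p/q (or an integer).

By the defining property of the Radon-Nikodym derivative, for every measurable set A,
  mu(A) = integral_A f dnu.
Since nu is a discrete measure concentrated on the atoms of X, the integral over A reduces to the sum
  mu(A) = sum_{x in A} f(x) * nu({x}).
Computing each term:
  x1: f(x1) * nu(x1) = 3/2 * 2 = 3.
  x4: f(x4) * nu(x4) = 0 * 1 = 0.
Summing: mu(A) = 3 + 0 = 3.

3


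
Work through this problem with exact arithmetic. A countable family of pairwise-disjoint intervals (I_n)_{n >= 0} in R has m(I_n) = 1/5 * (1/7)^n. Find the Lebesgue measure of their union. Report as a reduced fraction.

By countable additivity of the Lebesgue measure on pairwise disjoint measurable sets,
  m(union_{n >= 0} I_n) = sum_{n >= 0} m(I_n) = sum_{n >= 0} a * r^n,
  with a = 1/5 and r = 1/7.
Since 0 < r = 1/7 < 1, the geometric series converges:
  sum_{n >= 0} a * r^n = a / (1 - r).
  = 1/5 / (1 - 1/7)
  = 1/5 / (6/7)
  = 7/30.

7/30


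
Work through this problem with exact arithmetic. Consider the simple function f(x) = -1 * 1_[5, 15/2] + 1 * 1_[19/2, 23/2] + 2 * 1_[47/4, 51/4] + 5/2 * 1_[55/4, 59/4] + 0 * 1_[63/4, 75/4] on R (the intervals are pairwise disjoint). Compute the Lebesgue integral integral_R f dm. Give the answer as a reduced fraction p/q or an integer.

For a simple function f = sum_i c_i * 1_{A_i} with disjoint A_i,
  integral f dm = sum_i c_i * m(A_i).
Lengths of the A_i:
  m(A_1) = 15/2 - 5 = 5/2.
  m(A_2) = 23/2 - 19/2 = 2.
  m(A_3) = 51/4 - 47/4 = 1.
  m(A_4) = 59/4 - 55/4 = 1.
  m(A_5) = 75/4 - 63/4 = 3.
Contributions c_i * m(A_i):
  (-1) * (5/2) = -5/2.
  (1) * (2) = 2.
  (2) * (1) = 2.
  (5/2) * (1) = 5/2.
  (0) * (3) = 0.
Total: -5/2 + 2 + 2 + 5/2 + 0 = 4.

4


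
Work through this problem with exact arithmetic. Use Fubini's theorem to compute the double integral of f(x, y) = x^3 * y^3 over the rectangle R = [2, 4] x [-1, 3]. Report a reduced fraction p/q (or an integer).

f(x, y) is a tensor product of a function of x and a function of y, and both factors are bounded continuous (hence Lebesgue integrable) on the rectangle, so Fubini's theorem applies:
  integral_R f d(m x m) = (integral_a1^b1 x^3 dx) * (integral_a2^b2 y^3 dy).
Inner integral in x: integral_{2}^{4} x^3 dx = (4^4 - 2^4)/4
  = 60.
Inner integral in y: integral_{-1}^{3} y^3 dy = (3^4 - (-1)^4)/4
  = 20.
Product: (60) * (20) = 1200.

1200


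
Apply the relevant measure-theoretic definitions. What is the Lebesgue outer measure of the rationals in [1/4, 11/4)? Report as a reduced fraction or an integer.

Q cap [1/4, 11/4) is countable; list its elements as q_1, q_2, ... . Fix eps > 0 and cover the k-th point by an interval of length eps * 2^(-k). The cover has total length eps * sum_{k>=1} 2^(-k) = eps, so by definition of outer measure m*(Q cap [1/4, 11/4)) <= eps. Since eps was arbitrary and m* >= 0, the outer measure is 0.

0


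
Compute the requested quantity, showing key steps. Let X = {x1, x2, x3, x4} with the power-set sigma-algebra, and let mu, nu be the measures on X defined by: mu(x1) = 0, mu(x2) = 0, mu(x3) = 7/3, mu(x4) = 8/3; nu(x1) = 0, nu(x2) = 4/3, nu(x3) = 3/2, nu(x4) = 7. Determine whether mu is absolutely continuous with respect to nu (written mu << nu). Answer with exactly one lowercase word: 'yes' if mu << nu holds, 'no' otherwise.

mu << nu means: every nu-null measurable set is also mu-null; equivalently, for every atom x, if nu({x}) = 0 then mu({x}) = 0.
Checking each atom:
  x1: nu = 0, mu = 0 -> consistent with mu << nu.
  x2: nu = 4/3 > 0 -> no constraint.
  x3: nu = 3/2 > 0 -> no constraint.
  x4: nu = 7 > 0 -> no constraint.
No atom violates the condition. Therefore mu << nu.

yes


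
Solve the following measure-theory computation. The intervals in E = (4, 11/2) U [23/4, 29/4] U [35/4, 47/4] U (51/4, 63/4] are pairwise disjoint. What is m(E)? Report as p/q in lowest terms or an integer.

For pairwise disjoint intervals, m(union_i I_i) = sum_i m(I_i),
and m is invariant under swapping open/closed endpoints (single points have measure 0).
So m(E) = sum_i (b_i - a_i).
  I_1 has length 11/2 - 4 = 3/2.
  I_2 has length 29/4 - 23/4 = 3/2.
  I_3 has length 47/4 - 35/4 = 3.
  I_4 has length 63/4 - 51/4 = 3.
Summing:
  m(E) = 3/2 + 3/2 + 3 + 3 = 9.

9


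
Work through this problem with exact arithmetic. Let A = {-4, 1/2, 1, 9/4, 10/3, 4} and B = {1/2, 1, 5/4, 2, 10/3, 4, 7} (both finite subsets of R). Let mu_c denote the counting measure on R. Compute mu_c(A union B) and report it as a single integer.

Counting measure on a finite set equals cardinality. By inclusion-exclusion, |A union B| = |A| + |B| - |A cap B|.
|A| = 6, |B| = 7, |A cap B| = 4.
So mu_c(A union B) = 6 + 7 - 4 = 9.

9


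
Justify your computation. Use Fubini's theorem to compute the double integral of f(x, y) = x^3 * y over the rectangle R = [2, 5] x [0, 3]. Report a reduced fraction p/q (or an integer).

f(x, y) is a tensor product of a function of x and a function of y, and both factors are bounded continuous (hence Lebesgue integrable) on the rectangle, so Fubini's theorem applies:
  integral_R f d(m x m) = (integral_a1^b1 x^3 dx) * (integral_a2^b2 y dy).
Inner integral in x: integral_{2}^{5} x^3 dx = (5^4 - 2^4)/4
  = 609/4.
Inner integral in y: integral_{0}^{3} y dy = (3^2 - 0^2)/2
  = 9/2.
Product: (609/4) * (9/2) = 5481/8.

5481/8


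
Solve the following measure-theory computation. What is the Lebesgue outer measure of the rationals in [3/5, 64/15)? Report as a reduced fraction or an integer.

Q cap [3/5, 64/15) is countable; list its elements as q_1, q_2, ... . Fix eps > 0 and cover the k-th point by an interval of length eps * 2^(-k). The cover has total length eps * sum_{k>=1} 2^(-k) = eps, so by definition of outer measure m*(Q cap [3/5, 64/15)) <= eps. Since eps was arbitrary and m* >= 0, the outer measure is 0.

0


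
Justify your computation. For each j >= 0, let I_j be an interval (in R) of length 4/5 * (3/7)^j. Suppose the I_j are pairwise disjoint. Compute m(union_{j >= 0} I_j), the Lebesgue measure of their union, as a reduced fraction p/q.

By countable additivity of the Lebesgue measure on pairwise disjoint measurable sets,
  m(union_{j >= 0} I_j) = sum_{j >= 0} m(I_j) = sum_{j >= 0} a * r^j,
  with a = 4/5 and r = 3/7.
Since 0 < r = 3/7 < 1, the geometric series converges:
  sum_{j >= 0} a * r^j = a / (1 - r).
  = 4/5 / (1 - 3/7)
  = 4/5 / (4/7)
  = 7/5.

7/5


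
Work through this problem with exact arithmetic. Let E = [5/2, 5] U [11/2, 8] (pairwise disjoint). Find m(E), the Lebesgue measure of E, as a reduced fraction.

For pairwise disjoint intervals, m(union_i I_i) = sum_i m(I_i),
and m is invariant under swapping open/closed endpoints (single points have measure 0).
So m(E) = sum_i (b_i - a_i).
  I_1 has length 5 - 5/2 = 5/2.
  I_2 has length 8 - 11/2 = 5/2.
Summing:
  m(E) = 5/2 + 5/2 = 5.

5


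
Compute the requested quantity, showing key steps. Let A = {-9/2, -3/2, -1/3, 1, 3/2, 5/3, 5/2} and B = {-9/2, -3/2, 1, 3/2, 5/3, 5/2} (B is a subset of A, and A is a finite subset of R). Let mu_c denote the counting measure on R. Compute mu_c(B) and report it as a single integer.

Counting measure assigns mu_c(E) = |E| (number of elements) when E is finite.
B has 6 element(s), so mu_c(B) = 6.

6


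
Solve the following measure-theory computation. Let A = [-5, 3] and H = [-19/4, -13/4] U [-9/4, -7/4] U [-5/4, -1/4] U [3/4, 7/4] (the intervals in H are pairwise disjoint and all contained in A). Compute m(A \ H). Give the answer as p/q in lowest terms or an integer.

The ambient interval has length m(A) = 3 - (-5) = 8.
Since the holes are disjoint and sit inside A, by finite additivity
  m(H) = sum_i (b_i - a_i), and m(A \ H) = m(A) - m(H).
Computing the hole measures:
  m(H_1) = -13/4 - (-19/4) = 3/2.
  m(H_2) = -7/4 - (-9/4) = 1/2.
  m(H_3) = -1/4 - (-5/4) = 1.
  m(H_4) = 7/4 - 3/4 = 1.
Summed: m(H) = 3/2 + 1/2 + 1 + 1 = 4.
So m(A \ H) = 8 - 4 = 4.

4


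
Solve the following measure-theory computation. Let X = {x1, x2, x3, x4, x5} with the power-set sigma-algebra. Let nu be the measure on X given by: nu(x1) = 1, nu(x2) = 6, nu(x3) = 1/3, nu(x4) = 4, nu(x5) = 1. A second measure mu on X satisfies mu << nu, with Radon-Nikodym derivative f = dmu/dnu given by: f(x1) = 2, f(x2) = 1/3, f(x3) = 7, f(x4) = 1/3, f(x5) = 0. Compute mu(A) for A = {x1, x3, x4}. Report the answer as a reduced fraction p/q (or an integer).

By the defining property of the Radon-Nikodym derivative, for every measurable set A,
  mu(A) = integral_A f dnu.
Since nu is a discrete measure concentrated on the atoms of X, the integral over A reduces to the sum
  mu(A) = sum_{x in A} f(x) * nu({x}).
Computing each term:
  x1: f(x1) * nu(x1) = 2 * 1 = 2.
  x3: f(x3) * nu(x3) = 7 * 1/3 = 7/3.
  x4: f(x4) * nu(x4) = 1/3 * 4 = 4/3.
Summing: mu(A) = 2 + 7/3 + 4/3 = 17/3.

17/3


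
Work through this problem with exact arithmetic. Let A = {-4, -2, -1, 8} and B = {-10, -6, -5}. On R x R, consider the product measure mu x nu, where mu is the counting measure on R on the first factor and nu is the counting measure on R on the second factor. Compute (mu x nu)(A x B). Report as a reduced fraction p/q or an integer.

For a measurable rectangle A x B, the product measure satisfies
  (mu x nu)(A x B) = mu(A) * nu(B).
  mu(A) = 4.
  nu(B) = 3.
  (mu x nu)(A x B) = 4 * 3 = 12.

12


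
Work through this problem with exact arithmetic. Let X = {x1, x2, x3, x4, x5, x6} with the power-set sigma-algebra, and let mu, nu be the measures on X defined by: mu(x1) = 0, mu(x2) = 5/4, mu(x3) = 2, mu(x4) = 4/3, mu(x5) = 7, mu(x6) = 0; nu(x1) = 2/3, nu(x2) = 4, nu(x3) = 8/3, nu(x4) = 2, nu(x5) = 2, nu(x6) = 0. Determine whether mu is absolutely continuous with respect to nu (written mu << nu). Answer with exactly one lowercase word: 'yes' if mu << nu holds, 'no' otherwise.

mu << nu means: every nu-null measurable set is also mu-null; equivalently, for every atom x, if nu({x}) = 0 then mu({x}) = 0.
Checking each atom:
  x1: nu = 2/3 > 0 -> no constraint.
  x2: nu = 4 > 0 -> no constraint.
  x3: nu = 8/3 > 0 -> no constraint.
  x4: nu = 2 > 0 -> no constraint.
  x5: nu = 2 > 0 -> no constraint.
  x6: nu = 0, mu = 0 -> consistent with mu << nu.
No atom violates the condition. Therefore mu << nu.

yes


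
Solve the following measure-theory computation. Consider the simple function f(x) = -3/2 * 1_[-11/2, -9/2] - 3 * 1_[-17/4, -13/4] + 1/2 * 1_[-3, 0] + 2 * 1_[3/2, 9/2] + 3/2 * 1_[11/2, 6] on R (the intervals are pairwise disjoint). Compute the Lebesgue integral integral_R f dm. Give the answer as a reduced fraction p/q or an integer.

For a simple function f = sum_i c_i * 1_{A_i} with disjoint A_i,
  integral f dm = sum_i c_i * m(A_i).
Lengths of the A_i:
  m(A_1) = -9/2 - (-11/2) = 1.
  m(A_2) = -13/4 - (-17/4) = 1.
  m(A_3) = 0 - (-3) = 3.
  m(A_4) = 9/2 - 3/2 = 3.
  m(A_5) = 6 - 11/2 = 1/2.
Contributions c_i * m(A_i):
  (-3/2) * (1) = -3/2.
  (-3) * (1) = -3.
  (1/2) * (3) = 3/2.
  (2) * (3) = 6.
  (3/2) * (1/2) = 3/4.
Total: -3/2 - 3 + 3/2 + 6 + 3/4 = 15/4.

15/4


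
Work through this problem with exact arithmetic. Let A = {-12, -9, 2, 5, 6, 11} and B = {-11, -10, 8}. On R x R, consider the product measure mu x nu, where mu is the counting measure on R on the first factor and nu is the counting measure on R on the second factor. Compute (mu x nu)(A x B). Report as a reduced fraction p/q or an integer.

For a measurable rectangle A x B, the product measure satisfies
  (mu x nu)(A x B) = mu(A) * nu(B).
  mu(A) = 6.
  nu(B) = 3.
  (mu x nu)(A x B) = 6 * 3 = 18.

18


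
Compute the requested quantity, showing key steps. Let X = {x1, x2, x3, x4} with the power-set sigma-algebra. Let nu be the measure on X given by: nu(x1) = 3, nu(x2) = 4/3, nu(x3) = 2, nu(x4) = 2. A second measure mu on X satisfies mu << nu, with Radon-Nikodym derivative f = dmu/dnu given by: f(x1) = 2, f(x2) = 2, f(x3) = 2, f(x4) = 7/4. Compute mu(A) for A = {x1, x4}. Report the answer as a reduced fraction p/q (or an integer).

By the defining property of the Radon-Nikodym derivative, for every measurable set A,
  mu(A) = integral_A f dnu.
Since nu is a discrete measure concentrated on the atoms of X, the integral over A reduces to the sum
  mu(A) = sum_{x in A} f(x) * nu({x}).
Computing each term:
  x1: f(x1) * nu(x1) = 2 * 3 = 6.
  x4: f(x4) * nu(x4) = 7/4 * 2 = 7/2.
Summing: mu(A) = 6 + 7/2 = 19/2.

19/2


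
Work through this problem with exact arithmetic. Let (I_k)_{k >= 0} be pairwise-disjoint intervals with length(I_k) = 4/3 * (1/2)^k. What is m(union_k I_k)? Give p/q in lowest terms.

By countable additivity of the Lebesgue measure on pairwise disjoint measurable sets,
  m(union_{k >= 0} I_k) = sum_{k >= 0} m(I_k) = sum_{k >= 0} a * r^k,
  with a = 4/3 and r = 1/2.
Since 0 < r = 1/2 < 1, the geometric series converges:
  sum_{k >= 0} a * r^k = a / (1 - r).
  = 4/3 / (1 - 1/2)
  = 4/3 / (1/2)
  = 8/3.

8/3


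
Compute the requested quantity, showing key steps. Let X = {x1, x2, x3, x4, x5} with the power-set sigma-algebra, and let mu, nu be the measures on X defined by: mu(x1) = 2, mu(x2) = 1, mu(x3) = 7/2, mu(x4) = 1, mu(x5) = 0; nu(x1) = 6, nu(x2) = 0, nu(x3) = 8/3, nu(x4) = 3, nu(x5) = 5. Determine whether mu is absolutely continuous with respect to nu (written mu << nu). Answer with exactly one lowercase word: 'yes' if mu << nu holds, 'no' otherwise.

mu << nu means: every nu-null measurable set is also mu-null; equivalently, for every atom x, if nu({x}) = 0 then mu({x}) = 0.
Checking each atom:
  x1: nu = 6 > 0 -> no constraint.
  x2: nu = 0, mu = 1 > 0 -> violates mu << nu.
  x3: nu = 8/3 > 0 -> no constraint.
  x4: nu = 3 > 0 -> no constraint.
  x5: nu = 5 > 0 -> no constraint.
The atom(s) x2 violate the condition (nu = 0 but mu > 0). Therefore mu is NOT absolutely continuous w.r.t. nu.

no


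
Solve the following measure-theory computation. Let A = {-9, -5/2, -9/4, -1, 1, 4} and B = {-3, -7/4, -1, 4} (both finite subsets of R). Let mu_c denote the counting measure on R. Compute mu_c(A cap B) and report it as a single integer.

Counting measure on a finite set equals cardinality. mu_c(A cap B) = |A cap B| (elements appearing in both).
Enumerating the elements of A that also lie in B gives 2 element(s).
So mu_c(A cap B) = 2.

2


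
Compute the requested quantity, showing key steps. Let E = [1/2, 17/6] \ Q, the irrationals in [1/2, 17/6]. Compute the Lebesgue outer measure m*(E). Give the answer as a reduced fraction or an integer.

The interval I = [1/2, 17/6] has m(I) = 17/6 - 1/2 = 7/3 (endpoints are measure-zero, so open/closed/half-open agree). Write I = (I cap Q) u (I \ Q). The rationals in I are countable, so m*(I cap Q) = 0 (cover each rational by intervals whose total length is arbitrarily small). By countable subadditivity m*(I) <= m*(I cap Q) + m*(I \ Q), hence m*(I \ Q) >= m(I) = 7/3. The reverse inequality m*(I \ Q) <= m*(I) = 7/3 is trivial since (I \ Q) is a subset of I. Therefore m*(I \ Q) = 7/3.

7/3


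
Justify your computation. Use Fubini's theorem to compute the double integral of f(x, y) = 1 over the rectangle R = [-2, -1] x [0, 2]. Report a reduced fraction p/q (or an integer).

f(x, y) is a tensor product of a function of x and a function of y, and both factors are bounded continuous (hence Lebesgue integrable) on the rectangle, so Fubini's theorem applies:
  integral_R f d(m x m) = (integral_a1^b1 1 dx) * (integral_a2^b2 1 dy).
Inner integral in x: integral_{-2}^{-1} 1 dx = ((-1)^1 - (-2)^1)/1
  = 1.
Inner integral in y: integral_{0}^{2} 1 dy = (2^1 - 0^1)/1
  = 2.
Product: (1) * (2) = 2.

2


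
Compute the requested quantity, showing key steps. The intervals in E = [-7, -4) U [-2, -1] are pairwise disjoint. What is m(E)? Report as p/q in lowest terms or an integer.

For pairwise disjoint intervals, m(union_i I_i) = sum_i m(I_i),
and m is invariant under swapping open/closed endpoints (single points have measure 0).
So m(E) = sum_i (b_i - a_i).
  I_1 has length -4 - (-7) = 3.
  I_2 has length -1 - (-2) = 1.
Summing:
  m(E) = 3 + 1 = 4.

4


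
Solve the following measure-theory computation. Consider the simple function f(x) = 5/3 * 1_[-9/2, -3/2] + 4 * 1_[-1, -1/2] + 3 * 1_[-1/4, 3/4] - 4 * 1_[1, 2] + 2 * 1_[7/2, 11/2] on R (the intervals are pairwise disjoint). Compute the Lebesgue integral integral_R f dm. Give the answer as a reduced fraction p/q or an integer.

For a simple function f = sum_i c_i * 1_{A_i} with disjoint A_i,
  integral f dm = sum_i c_i * m(A_i).
Lengths of the A_i:
  m(A_1) = -3/2 - (-9/2) = 3.
  m(A_2) = -1/2 - (-1) = 1/2.
  m(A_3) = 3/4 - (-1/4) = 1.
  m(A_4) = 2 - 1 = 1.
  m(A_5) = 11/2 - 7/2 = 2.
Contributions c_i * m(A_i):
  (5/3) * (3) = 5.
  (4) * (1/2) = 2.
  (3) * (1) = 3.
  (-4) * (1) = -4.
  (2) * (2) = 4.
Total: 5 + 2 + 3 - 4 + 4 = 10.

10


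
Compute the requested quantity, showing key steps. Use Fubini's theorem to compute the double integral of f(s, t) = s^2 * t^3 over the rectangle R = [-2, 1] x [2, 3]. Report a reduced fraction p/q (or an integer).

f(s, t) is a tensor product of a function of s and a function of t, and both factors are bounded continuous (hence Lebesgue integrable) on the rectangle, so Fubini's theorem applies:
  integral_R f d(m x m) = (integral_a1^b1 s^2 ds) * (integral_a2^b2 t^3 dt).
Inner integral in s: integral_{-2}^{1} s^2 ds = (1^3 - (-2)^3)/3
  = 3.
Inner integral in t: integral_{2}^{3} t^3 dt = (3^4 - 2^4)/4
  = 65/4.
Product: (3) * (65/4) = 195/4.

195/4


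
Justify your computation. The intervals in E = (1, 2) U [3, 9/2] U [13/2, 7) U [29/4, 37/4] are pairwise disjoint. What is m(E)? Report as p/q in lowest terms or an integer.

For pairwise disjoint intervals, m(union_i I_i) = sum_i m(I_i),
and m is invariant under swapping open/closed endpoints (single points have measure 0).
So m(E) = sum_i (b_i - a_i).
  I_1 has length 2 - 1 = 1.
  I_2 has length 9/2 - 3 = 3/2.
  I_3 has length 7 - 13/2 = 1/2.
  I_4 has length 37/4 - 29/4 = 2.
Summing:
  m(E) = 1 + 3/2 + 1/2 + 2 = 5.

5


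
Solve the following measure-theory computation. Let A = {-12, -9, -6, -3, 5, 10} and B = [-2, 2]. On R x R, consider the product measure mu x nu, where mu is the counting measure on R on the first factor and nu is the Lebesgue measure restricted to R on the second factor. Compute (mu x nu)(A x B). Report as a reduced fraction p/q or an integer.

For a measurable rectangle A x B, the product measure satisfies
  (mu x nu)(A x B) = mu(A) * nu(B).
  mu(A) = 6.
  nu(B) = 4.
  (mu x nu)(A x B) = 6 * 4 = 24.

24


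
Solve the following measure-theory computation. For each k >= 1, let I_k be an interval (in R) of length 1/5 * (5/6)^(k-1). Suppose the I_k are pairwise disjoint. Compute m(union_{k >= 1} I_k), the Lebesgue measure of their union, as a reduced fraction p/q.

By countable additivity of the Lebesgue measure on pairwise disjoint measurable sets,
  m(union_{k >= 1} I_k) = sum_{k >= 1} m(I_k) = sum_{k >= 1} a * r^(k-1),
  with a = 1/5 and r = 5/6.
Since 0 < r = 5/6 < 1, the geometric series converges:
  sum_{k >= 1} a * r^(k-1) = a / (1 - r).
  = 1/5 / (1 - 5/6)
  = 1/5 / (1/6)
  = 6/5.

6/5


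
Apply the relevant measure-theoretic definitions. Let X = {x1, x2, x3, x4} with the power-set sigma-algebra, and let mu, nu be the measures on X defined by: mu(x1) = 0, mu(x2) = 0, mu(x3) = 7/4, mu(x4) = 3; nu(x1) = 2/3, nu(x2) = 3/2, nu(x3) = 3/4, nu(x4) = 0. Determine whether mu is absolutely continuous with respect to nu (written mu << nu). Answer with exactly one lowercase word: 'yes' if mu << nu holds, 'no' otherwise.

mu << nu means: every nu-null measurable set is also mu-null; equivalently, for every atom x, if nu({x}) = 0 then mu({x}) = 0.
Checking each atom:
  x1: nu = 2/3 > 0 -> no constraint.
  x2: nu = 3/2 > 0 -> no constraint.
  x3: nu = 3/4 > 0 -> no constraint.
  x4: nu = 0, mu = 3 > 0 -> violates mu << nu.
The atom(s) x4 violate the condition (nu = 0 but mu > 0). Therefore mu is NOT absolutely continuous w.r.t. nu.

no


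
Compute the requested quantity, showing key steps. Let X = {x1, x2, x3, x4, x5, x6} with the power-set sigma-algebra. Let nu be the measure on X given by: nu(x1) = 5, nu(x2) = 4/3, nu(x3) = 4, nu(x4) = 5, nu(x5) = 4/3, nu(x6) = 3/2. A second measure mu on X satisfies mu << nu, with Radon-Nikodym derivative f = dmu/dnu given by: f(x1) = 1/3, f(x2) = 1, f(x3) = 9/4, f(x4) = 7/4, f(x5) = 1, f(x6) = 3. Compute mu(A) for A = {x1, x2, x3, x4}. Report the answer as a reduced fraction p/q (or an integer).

By the defining property of the Radon-Nikodym derivative, for every measurable set A,
  mu(A) = integral_A f dnu.
Since nu is a discrete measure concentrated on the atoms of X, the integral over A reduces to the sum
  mu(A) = sum_{x in A} f(x) * nu({x}).
Computing each term:
  x1: f(x1) * nu(x1) = 1/3 * 5 = 5/3.
  x2: f(x2) * nu(x2) = 1 * 4/3 = 4/3.
  x3: f(x3) * nu(x3) = 9/4 * 4 = 9.
  x4: f(x4) * nu(x4) = 7/4 * 5 = 35/4.
Summing: mu(A) = 5/3 + 4/3 + 9 + 35/4 = 83/4.

83/4


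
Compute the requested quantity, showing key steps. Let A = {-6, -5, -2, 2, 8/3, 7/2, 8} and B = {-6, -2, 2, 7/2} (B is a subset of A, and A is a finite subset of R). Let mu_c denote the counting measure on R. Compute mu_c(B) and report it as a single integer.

Counting measure assigns mu_c(E) = |E| (number of elements) when E is finite.
B has 4 element(s), so mu_c(B) = 4.

4


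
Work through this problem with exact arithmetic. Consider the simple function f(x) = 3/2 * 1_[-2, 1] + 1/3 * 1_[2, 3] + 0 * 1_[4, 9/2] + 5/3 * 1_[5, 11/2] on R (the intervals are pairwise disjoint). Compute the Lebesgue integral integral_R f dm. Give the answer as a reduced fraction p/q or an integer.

For a simple function f = sum_i c_i * 1_{A_i} with disjoint A_i,
  integral f dm = sum_i c_i * m(A_i).
Lengths of the A_i:
  m(A_1) = 1 - (-2) = 3.
  m(A_2) = 3 - 2 = 1.
  m(A_3) = 9/2 - 4 = 1/2.
  m(A_4) = 11/2 - 5 = 1/2.
Contributions c_i * m(A_i):
  (3/2) * (3) = 9/2.
  (1/3) * (1) = 1/3.
  (0) * (1/2) = 0.
  (5/3) * (1/2) = 5/6.
Total: 9/2 + 1/3 + 0 + 5/6 = 17/3.

17/3


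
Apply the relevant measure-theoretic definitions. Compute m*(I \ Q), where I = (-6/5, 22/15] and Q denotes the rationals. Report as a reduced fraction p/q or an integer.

The interval I = (-6/5, 22/15] has m(I) = 22/15 - (-6/5) = 8/3 (endpoints are measure-zero, so open/closed/half-open agree). Write I = (I cap Q) u (I \ Q). The rationals in I are countable, so m*(I cap Q) = 0 (cover each rational by intervals whose total length is arbitrarily small). By countable subadditivity m*(I) <= m*(I cap Q) + m*(I \ Q), hence m*(I \ Q) >= m(I) = 8/3. The reverse inequality m*(I \ Q) <= m*(I) = 8/3 is trivial since (I \ Q) is a subset of I. Therefore m*(I \ Q) = 8/3.

8/3


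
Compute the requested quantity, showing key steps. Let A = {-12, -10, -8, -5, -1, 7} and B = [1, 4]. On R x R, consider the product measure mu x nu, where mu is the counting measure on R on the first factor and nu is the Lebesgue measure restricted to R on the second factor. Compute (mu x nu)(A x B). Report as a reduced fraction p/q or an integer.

For a measurable rectangle A x B, the product measure satisfies
  (mu x nu)(A x B) = mu(A) * nu(B).
  mu(A) = 6.
  nu(B) = 3.
  (mu x nu)(A x B) = 6 * 3 = 18.

18


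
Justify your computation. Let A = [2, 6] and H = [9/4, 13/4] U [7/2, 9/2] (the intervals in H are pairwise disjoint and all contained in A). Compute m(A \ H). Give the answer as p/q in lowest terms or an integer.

The ambient interval has length m(A) = 6 - 2 = 4.
Since the holes are disjoint and sit inside A, by finite additivity
  m(H) = sum_i (b_i - a_i), and m(A \ H) = m(A) - m(H).
Computing the hole measures:
  m(H_1) = 13/4 - 9/4 = 1.
  m(H_2) = 9/2 - 7/2 = 1.
Summed: m(H) = 1 + 1 = 2.
So m(A \ H) = 4 - 2 = 2.

2


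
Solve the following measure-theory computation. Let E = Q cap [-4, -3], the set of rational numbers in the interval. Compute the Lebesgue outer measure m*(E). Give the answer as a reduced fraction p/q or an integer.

The set Q cap [-4, -3] is countable (a subset of the countable set Q). Lebesgue outer measure of any countable set is 0: each singleton {q} has m*({q}) = 0, and by countable subadditivity m*(union_k {q_k}) <= sum_k m*({q_k}) = sum_k 0 = 0. The reverse inequality m*(E) >= 0 is automatic. So m*(Q cap [-4, -3]) = 0.

0


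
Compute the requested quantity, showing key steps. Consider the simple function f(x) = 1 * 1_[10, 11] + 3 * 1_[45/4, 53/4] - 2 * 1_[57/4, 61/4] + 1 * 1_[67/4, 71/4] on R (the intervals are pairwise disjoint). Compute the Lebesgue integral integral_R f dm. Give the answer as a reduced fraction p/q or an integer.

For a simple function f = sum_i c_i * 1_{A_i} with disjoint A_i,
  integral f dm = sum_i c_i * m(A_i).
Lengths of the A_i:
  m(A_1) = 11 - 10 = 1.
  m(A_2) = 53/4 - 45/4 = 2.
  m(A_3) = 61/4 - 57/4 = 1.
  m(A_4) = 71/4 - 67/4 = 1.
Contributions c_i * m(A_i):
  (1) * (1) = 1.
  (3) * (2) = 6.
  (-2) * (1) = -2.
  (1) * (1) = 1.
Total: 1 + 6 - 2 + 1 = 6.

6


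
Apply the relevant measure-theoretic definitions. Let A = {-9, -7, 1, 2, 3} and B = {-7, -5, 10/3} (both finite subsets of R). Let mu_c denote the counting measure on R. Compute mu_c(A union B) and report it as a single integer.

Counting measure on a finite set equals cardinality. By inclusion-exclusion, |A union B| = |A| + |B| - |A cap B|.
|A| = 5, |B| = 3, |A cap B| = 1.
So mu_c(A union B) = 5 + 3 - 1 = 7.

7


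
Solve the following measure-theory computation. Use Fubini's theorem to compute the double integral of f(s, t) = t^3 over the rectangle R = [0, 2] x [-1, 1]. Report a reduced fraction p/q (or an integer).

f(s, t) is a tensor product of a function of s and a function of t, and both factors are bounded continuous (hence Lebesgue integrable) on the rectangle, so Fubini's theorem applies:
  integral_R f d(m x m) = (integral_a1^b1 1 ds) * (integral_a2^b2 t^3 dt).
Inner integral in s: integral_{0}^{2} 1 ds = (2^1 - 0^1)/1
  = 2.
Inner integral in t: integral_{-1}^{1} t^3 dt = (1^4 - (-1)^4)/4
  = 0.
Product: (2) * (0) = 0.

0


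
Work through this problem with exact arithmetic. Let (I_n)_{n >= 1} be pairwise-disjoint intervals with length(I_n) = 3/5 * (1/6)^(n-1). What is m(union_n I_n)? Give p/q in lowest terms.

By countable additivity of the Lebesgue measure on pairwise disjoint measurable sets,
  m(union_{n >= 1} I_n) = sum_{n >= 1} m(I_n) = sum_{n >= 1} a * r^(n-1),
  with a = 3/5 and r = 1/6.
Since 0 < r = 1/6 < 1, the geometric series converges:
  sum_{n >= 1} a * r^(n-1) = a / (1 - r).
  = 3/5 / (1 - 1/6)
  = 3/5 / (5/6)
  = 18/25.

18/25


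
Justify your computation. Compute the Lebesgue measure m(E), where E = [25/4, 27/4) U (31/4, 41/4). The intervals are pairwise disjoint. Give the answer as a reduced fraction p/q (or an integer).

For pairwise disjoint intervals, m(union_i I_i) = sum_i m(I_i),
and m is invariant under swapping open/closed endpoints (single points have measure 0).
So m(E) = sum_i (b_i - a_i).
  I_1 has length 27/4 - 25/4 = 1/2.
  I_2 has length 41/4 - 31/4 = 5/2.
Summing:
  m(E) = 1/2 + 5/2 = 3.

3


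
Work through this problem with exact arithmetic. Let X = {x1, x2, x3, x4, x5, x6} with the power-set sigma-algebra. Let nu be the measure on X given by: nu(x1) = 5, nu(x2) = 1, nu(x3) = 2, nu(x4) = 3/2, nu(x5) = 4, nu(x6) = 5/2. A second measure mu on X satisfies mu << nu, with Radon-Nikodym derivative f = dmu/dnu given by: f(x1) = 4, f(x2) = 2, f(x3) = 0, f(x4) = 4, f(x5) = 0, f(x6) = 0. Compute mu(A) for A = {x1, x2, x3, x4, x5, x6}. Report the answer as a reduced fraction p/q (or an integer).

By the defining property of the Radon-Nikodym derivative, for every measurable set A,
  mu(A) = integral_A f dnu.
Since nu is a discrete measure concentrated on the atoms of X, the integral over A reduces to the sum
  mu(A) = sum_{x in A} f(x) * nu({x}).
Computing each term:
  x1: f(x1) * nu(x1) = 4 * 5 = 20.
  x2: f(x2) * nu(x2) = 2 * 1 = 2.
  x3: f(x3) * nu(x3) = 0 * 2 = 0.
  x4: f(x4) * nu(x4) = 4 * 3/2 = 6.
  x5: f(x5) * nu(x5) = 0 * 4 = 0.
  x6: f(x6) * nu(x6) = 0 * 5/2 = 0.
Summing: mu(A) = 20 + 2 + 0 + 6 + 0 + 0 = 28.

28


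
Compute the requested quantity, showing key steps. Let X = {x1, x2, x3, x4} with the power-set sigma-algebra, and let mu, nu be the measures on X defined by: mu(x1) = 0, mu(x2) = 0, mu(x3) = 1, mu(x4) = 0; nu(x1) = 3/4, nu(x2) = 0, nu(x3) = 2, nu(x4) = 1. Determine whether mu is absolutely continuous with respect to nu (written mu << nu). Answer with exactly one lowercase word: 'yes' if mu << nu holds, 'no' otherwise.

mu << nu means: every nu-null measurable set is also mu-null; equivalently, for every atom x, if nu({x}) = 0 then mu({x}) = 0.
Checking each atom:
  x1: nu = 3/4 > 0 -> no constraint.
  x2: nu = 0, mu = 0 -> consistent with mu << nu.
  x3: nu = 2 > 0 -> no constraint.
  x4: nu = 1 > 0 -> no constraint.
No atom violates the condition. Therefore mu << nu.

yes


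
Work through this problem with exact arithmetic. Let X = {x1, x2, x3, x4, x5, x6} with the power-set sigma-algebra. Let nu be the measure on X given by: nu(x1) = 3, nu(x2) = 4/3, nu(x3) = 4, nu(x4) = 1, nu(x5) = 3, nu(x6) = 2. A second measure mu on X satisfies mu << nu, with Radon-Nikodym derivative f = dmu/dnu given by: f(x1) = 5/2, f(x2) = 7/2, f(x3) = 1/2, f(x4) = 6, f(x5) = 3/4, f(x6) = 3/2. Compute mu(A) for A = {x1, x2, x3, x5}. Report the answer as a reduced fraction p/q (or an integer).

By the defining property of the Radon-Nikodym derivative, for every measurable set A,
  mu(A) = integral_A f dnu.
Since nu is a discrete measure concentrated on the atoms of X, the integral over A reduces to the sum
  mu(A) = sum_{x in A} f(x) * nu({x}).
Computing each term:
  x1: f(x1) * nu(x1) = 5/2 * 3 = 15/2.
  x2: f(x2) * nu(x2) = 7/2 * 4/3 = 14/3.
  x3: f(x3) * nu(x3) = 1/2 * 4 = 2.
  x5: f(x5) * nu(x5) = 3/4 * 3 = 9/4.
Summing: mu(A) = 15/2 + 14/3 + 2 + 9/4 = 197/12.

197/12


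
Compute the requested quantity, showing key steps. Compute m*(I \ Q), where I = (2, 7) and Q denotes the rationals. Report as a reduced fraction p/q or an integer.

The interval I = (2, 7) has m(I) = 7 - 2 = 5 (endpoints are measure-zero, so open/closed/half-open agree). Write I = (I cap Q) u (I \ Q). The rationals in I are countable, so m*(I cap Q) = 0 (cover each rational by intervals whose total length is arbitrarily small). By countable subadditivity m*(I) <= m*(I cap Q) + m*(I \ Q), hence m*(I \ Q) >= m(I) = 5. The reverse inequality m*(I \ Q) <= m*(I) = 5 is trivial since (I \ Q) is a subset of I. Therefore m*(I \ Q) = 5.

5


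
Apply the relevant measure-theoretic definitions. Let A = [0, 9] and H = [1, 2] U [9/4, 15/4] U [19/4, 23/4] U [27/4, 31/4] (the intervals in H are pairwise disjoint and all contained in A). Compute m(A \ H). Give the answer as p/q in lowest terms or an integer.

The ambient interval has length m(A) = 9 - 0 = 9.
Since the holes are disjoint and sit inside A, by finite additivity
  m(H) = sum_i (b_i - a_i), and m(A \ H) = m(A) - m(H).
Computing the hole measures:
  m(H_1) = 2 - 1 = 1.
  m(H_2) = 15/4 - 9/4 = 3/2.
  m(H_3) = 23/4 - 19/4 = 1.
  m(H_4) = 31/4 - 27/4 = 1.
Summed: m(H) = 1 + 3/2 + 1 + 1 = 9/2.
So m(A \ H) = 9 - 9/2 = 9/2.

9/2


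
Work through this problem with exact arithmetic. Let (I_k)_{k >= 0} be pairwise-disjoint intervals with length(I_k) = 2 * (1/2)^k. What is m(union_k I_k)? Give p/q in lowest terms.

By countable additivity of the Lebesgue measure on pairwise disjoint measurable sets,
  m(union_{k >= 0} I_k) = sum_{k >= 0} m(I_k) = sum_{k >= 0} a * r^k,
  with a = 2 and r = 1/2.
Since 0 < r = 1/2 < 1, the geometric series converges:
  sum_{k >= 0} a * r^k = a / (1 - r).
  = 2 / (1 - 1/2)
  = 2 / (1/2)
  = 4.

4


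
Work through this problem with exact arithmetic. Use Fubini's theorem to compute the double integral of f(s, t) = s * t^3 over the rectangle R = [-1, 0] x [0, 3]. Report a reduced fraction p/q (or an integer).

f(s, t) is a tensor product of a function of s and a function of t, and both factors are bounded continuous (hence Lebesgue integrable) on the rectangle, so Fubini's theorem applies:
  integral_R f d(m x m) = (integral_a1^b1 s ds) * (integral_a2^b2 t^3 dt).
Inner integral in s: integral_{-1}^{0} s ds = (0^2 - (-1)^2)/2
  = -1/2.
Inner integral in t: integral_{0}^{3} t^3 dt = (3^4 - 0^4)/4
  = 81/4.
Product: (-1/2) * (81/4) = -81/8.

-81/8


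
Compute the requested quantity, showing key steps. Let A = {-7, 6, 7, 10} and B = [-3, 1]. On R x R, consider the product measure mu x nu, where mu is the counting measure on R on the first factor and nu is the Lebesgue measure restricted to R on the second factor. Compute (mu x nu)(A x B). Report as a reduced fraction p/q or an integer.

For a measurable rectangle A x B, the product measure satisfies
  (mu x nu)(A x B) = mu(A) * nu(B).
  mu(A) = 4.
  nu(B) = 4.
  (mu x nu)(A x B) = 4 * 4 = 16.

16


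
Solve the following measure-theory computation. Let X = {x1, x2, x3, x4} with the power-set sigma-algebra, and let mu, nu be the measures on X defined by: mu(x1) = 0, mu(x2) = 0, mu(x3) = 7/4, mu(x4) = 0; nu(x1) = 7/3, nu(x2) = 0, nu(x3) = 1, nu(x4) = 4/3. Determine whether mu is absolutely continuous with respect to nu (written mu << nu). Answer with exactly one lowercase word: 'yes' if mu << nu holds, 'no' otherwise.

mu << nu means: every nu-null measurable set is also mu-null; equivalently, for every atom x, if nu({x}) = 0 then mu({x}) = 0.
Checking each atom:
  x1: nu = 7/3 > 0 -> no constraint.
  x2: nu = 0, mu = 0 -> consistent with mu << nu.
  x3: nu = 1 > 0 -> no constraint.
  x4: nu = 4/3 > 0 -> no constraint.
No atom violates the condition. Therefore mu << nu.

yes


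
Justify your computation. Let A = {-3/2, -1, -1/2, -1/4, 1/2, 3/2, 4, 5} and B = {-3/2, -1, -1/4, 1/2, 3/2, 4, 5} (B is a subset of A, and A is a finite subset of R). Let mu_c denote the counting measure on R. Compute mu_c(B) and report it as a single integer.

Counting measure assigns mu_c(E) = |E| (number of elements) when E is finite.
B has 7 element(s), so mu_c(B) = 7.

7


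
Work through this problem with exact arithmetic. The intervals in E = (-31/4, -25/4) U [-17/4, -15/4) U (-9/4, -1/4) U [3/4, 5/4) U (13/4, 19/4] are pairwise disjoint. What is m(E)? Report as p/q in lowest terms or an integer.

For pairwise disjoint intervals, m(union_i I_i) = sum_i m(I_i),
and m is invariant under swapping open/closed endpoints (single points have measure 0).
So m(E) = sum_i (b_i - a_i).
  I_1 has length -25/4 - (-31/4) = 3/2.
  I_2 has length -15/4 - (-17/4) = 1/2.
  I_3 has length -1/4 - (-9/4) = 2.
  I_4 has length 5/4 - 3/4 = 1/2.
  I_5 has length 19/4 - 13/4 = 3/2.
Summing:
  m(E) = 3/2 + 1/2 + 2 + 1/2 + 3/2 = 6.

6


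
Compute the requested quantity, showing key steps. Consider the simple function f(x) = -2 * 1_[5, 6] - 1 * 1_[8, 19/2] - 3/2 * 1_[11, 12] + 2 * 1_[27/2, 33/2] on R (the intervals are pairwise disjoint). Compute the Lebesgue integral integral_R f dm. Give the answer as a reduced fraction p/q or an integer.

For a simple function f = sum_i c_i * 1_{A_i} with disjoint A_i,
  integral f dm = sum_i c_i * m(A_i).
Lengths of the A_i:
  m(A_1) = 6 - 5 = 1.
  m(A_2) = 19/2 - 8 = 3/2.
  m(A_3) = 12 - 11 = 1.
  m(A_4) = 33/2 - 27/2 = 3.
Contributions c_i * m(A_i):
  (-2) * (1) = -2.
  (-1) * (3/2) = -3/2.
  (-3/2) * (1) = -3/2.
  (2) * (3) = 6.
Total: -2 - 3/2 - 3/2 + 6 = 1.

1
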